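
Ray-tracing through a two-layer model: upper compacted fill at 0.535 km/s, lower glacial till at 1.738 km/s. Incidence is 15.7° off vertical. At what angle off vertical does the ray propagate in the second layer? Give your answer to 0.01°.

61.53°

sin θ₁/V₁ = sin θ₂/V₂ ⇒ sin θ₂ = 1.738·sin 15.7°/0.535 = 1.738·0.2706/0.535 = 0.8791.
θ₂ = sin⁻¹(0.8791) = 61.53° (from vertical).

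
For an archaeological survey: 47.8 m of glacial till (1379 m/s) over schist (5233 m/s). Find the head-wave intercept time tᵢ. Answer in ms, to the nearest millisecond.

67 ms

θ_c = arcsin(V₁/V₂) = arcsin(1379/5233) = 15.28°; cos θ_c = 0.9647.
tᵢ = 2h·cos θ_c / V₁ = 2·47.8·0.9647 / 1379 = 0.06688 s.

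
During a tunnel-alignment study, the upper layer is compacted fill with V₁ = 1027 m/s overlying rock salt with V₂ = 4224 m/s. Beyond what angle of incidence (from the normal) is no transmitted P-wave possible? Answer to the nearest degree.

14°

Critical incidence: sin θ_c = V₁/V₂ = 1027/4224 = 0.2431.
θ_c = arcsin 0.2431 = 14.07°.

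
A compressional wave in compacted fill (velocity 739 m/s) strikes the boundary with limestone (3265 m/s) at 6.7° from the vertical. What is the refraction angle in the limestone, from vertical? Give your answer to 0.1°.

31.0°

sin θ₁/V₁ = sin θ₂/V₂ ⇒ sin θ₂ = 3265·sin 6.7°/739 = 3265·0.1167/739 = 0.5155.
θ₂ = arcsin 0.5155 = 31.03° from the normal.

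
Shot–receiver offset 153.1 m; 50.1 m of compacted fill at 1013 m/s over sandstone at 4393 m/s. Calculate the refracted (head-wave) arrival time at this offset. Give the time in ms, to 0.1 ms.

131.1 ms

t = x/V₂ + 2h·√(V₂²−V₁²)/(V₁V₂).
√(V₂²−V₁²) = √(4393²−1013²) = 4274.6 m/s; delay term = 2·50.1·4274.6/(1013·4393) = 0.09625 s.
t = 153.1/4393 + 0.09625 = 0.13110 s.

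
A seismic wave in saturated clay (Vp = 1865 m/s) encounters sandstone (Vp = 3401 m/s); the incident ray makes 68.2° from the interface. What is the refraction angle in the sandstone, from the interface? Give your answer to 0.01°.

Angle from the normal: 90° − 68.2° = 21.8°.
sin θ₁/V₁ = sin θ₂/V₂ ⇒ sin θ₂ = 3401·sin 21.8°/1865 = 3401·0.3714/1865 = 0.6772.
θ₂ = sin⁻¹(0.6772) = 42.63° (from vertical).
From the interface: 90° − 42.63° = 47.37°.

47.37°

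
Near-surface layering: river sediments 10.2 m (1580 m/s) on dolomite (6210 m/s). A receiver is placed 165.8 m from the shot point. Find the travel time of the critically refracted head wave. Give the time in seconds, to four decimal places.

t = x/V₂ + 2h·√(V₂²−V₁²)/(V₁V₂).
√(V₂²−V₁²) = √(6210²−1580²) = 6005.6 m/s; delay term = 2·10.2·6005.6/(1580·6210) = 0.01249 s.
t = 165.8/6210 + 0.01249 = 0.03919 s.

0.0392 s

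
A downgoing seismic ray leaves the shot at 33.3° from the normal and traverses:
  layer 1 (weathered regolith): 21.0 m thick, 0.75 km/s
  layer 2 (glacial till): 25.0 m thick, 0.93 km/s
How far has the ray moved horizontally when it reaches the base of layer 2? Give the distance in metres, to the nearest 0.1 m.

Ray parameter p = sin 33.3° / 0.75 km/s = 7.3203e-01 s/km.
Layer 1: θ = 33.30°; offset = 21.0·tan 33.30° = 13.794 m.
Layer 2: sin θ = p·0.93 = 0.6808 → θ = 42.91°; offset = 25.0·tan 42.91° = 23.236 m.
Total horizontal offset = 37.030 m.

37.0 m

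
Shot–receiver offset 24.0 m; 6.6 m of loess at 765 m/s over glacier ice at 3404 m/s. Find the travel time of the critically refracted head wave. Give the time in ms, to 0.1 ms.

23.9 ms

t = x/V₂ + 2h·√(V₂²−V₁²)/(V₁V₂).
√(V₂²−V₁²) = √(3404²−765²) = 3316.9 m/s; delay term = 2·6.6·3316.9/(765·3404) = 0.01681 s.
t = 24.0/3404 + 0.01681 = 0.02386 s.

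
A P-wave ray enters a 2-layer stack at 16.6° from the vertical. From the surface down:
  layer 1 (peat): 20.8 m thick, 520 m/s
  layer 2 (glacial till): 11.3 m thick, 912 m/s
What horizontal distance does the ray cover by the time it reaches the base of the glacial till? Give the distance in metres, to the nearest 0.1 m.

p = sin θ₁/V₁ = sin 16.6°/520 = 5.4940e-04 s/m is conserved through the stack.
Layer 1: θ = 16.60°; offset = 20.8·tan 16.60° = 6.201 m.
Layer 2: sin θ = p·912 = 0.5011 → θ = 30.07°; offset = 11.3·tan 30.07° = 6.542 m.
Summing the layer offsets gives 12.743 m.

12.7 m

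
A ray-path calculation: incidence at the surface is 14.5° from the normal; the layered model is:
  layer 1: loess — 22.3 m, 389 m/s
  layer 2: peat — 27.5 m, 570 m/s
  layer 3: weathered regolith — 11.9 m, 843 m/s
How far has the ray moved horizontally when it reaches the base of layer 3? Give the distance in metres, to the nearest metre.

24 m

Ray parameter p = sin 14.5° / 389 m/s = 6.4365e-04 s/m.
Layer 1: θ = 14.50°; offset = 22.3·tan 14.50° = 5.767 m.
Layer 2: sin θ = p·570 = 0.3669 → θ = 21.52°; offset = 27.5·tan 21.52° = 10.845 m.
Layer 3: sin θ = p·843 = 0.5426 → θ = 32.86°; offset = 11.9·tan 32.86° = 7.687 m.
Total horizontal offset = 24.300 m.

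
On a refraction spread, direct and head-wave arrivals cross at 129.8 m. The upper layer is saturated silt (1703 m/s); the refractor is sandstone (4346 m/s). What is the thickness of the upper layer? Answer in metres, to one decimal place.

x_cross = 2h·√((V₂+V₁)/(V₂−V₁)) → h = x_cross / (2·√((V₂+V₁)/(V₂−V₁))).
√((V₂+V₁)/(V₂−V₁)) = √((4346+1703)/(4346−1703)) = 1.5128.
h = 129.8 / (2·1.5128) = 42.90 m.

42.9 m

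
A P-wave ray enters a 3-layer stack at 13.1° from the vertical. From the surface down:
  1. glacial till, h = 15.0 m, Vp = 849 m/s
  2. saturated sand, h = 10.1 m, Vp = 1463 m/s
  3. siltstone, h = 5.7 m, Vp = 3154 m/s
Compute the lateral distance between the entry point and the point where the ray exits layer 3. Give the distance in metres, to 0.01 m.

16.67 m

Apply Snell's law at each interface; in layer i the horizontal offset is hᵢ·tan θᵢ.
Layer 1: θ = 13.10°; offset = 15.0·tan 13.10° = 3.4906 m.
Layer 2: sin θ = 1463·sin 13.1°/849 = 0.3906, θ = 22.99°; offset = 10.1·tan 22.99° = 4.2851 m.
Layer 3: sin θ = 3154·sin 13.1°/849 = 0.8420, θ = 57.35°; offset = 5.7·tan 57.35° = 8.8964 m.
Σ offsets = 16.6721 m.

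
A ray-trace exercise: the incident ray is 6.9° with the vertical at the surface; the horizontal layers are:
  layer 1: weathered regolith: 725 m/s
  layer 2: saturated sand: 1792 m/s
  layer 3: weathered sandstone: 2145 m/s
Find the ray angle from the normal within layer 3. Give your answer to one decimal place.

Ray parameter p = sin 6.9° / 725 = 1.6571e-04 s/m.
sin θ_3 = p·V_3 = 1.6571e-04 × 2145 = 0.3554.
θ_3 = 20.82° from the vertical.

20.8°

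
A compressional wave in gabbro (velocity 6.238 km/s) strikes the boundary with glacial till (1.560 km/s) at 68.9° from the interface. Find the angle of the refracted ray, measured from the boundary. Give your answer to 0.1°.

84.8°

Angle from the normal: 90° − 68.9° = 21.1°.
sin θ₁/V₁ = sin θ₂/V₂ ⇒ sin θ₂ = 1.560·sin 21.1°/6.238 = 1.560·0.3600/6.238 = 0.0900.
θ₂ = sin⁻¹(0.0900) = 5.17° (from vertical).
From the interface: 90° − 5.17° = 84.83°.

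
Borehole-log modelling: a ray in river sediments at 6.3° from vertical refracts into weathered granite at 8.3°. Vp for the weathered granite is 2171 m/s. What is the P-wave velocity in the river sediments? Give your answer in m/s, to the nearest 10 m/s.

sin 6.3° = 0.1097; sin 8.3° = 0.1444.
V₁ = V₂·(sin θ₁/sin θ₂) = 2171·(0.1097/0.1444) = 1650.31 m/s.

1650 m/s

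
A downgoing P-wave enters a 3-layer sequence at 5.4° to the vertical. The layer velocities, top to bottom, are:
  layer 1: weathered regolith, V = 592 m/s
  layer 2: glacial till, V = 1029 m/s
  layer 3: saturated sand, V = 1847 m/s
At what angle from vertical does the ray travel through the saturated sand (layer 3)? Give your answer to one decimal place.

17.1°

Snell's law across each interface conserves sin θ / V, so sin θ_3 = V_3·sin θ₁/V₁.
sin θ_3 = 1847 × sin 5.4° / 592 = 0.2936.
θ_3 = 17.07° from the vertical.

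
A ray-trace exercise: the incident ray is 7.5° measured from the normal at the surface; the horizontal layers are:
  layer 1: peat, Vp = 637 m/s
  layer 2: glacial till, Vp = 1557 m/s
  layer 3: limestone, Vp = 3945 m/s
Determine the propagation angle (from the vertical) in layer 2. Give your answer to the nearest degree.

Ray parameter p = sin 7.5° / 637 = 2.0491e-04 s/m.
sin θ_2 = p·V_2 = 2.0491e-04 × 1557 = 0.3190.
θ_2 = 18.60° from the vertical.

19°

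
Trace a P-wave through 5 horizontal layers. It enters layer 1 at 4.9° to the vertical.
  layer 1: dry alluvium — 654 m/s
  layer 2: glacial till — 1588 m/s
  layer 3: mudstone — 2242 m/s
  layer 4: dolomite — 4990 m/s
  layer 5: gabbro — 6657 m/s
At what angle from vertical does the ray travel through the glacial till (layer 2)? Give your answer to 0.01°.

Ray parameter p = sin 4.9° / 654 = 1.3061e-04 s/m.
sin θ_2 = p·V_2 = 1.3061e-04 × 1588 = 0.2074.
θ_2 = 11.97° from the vertical.

11.97°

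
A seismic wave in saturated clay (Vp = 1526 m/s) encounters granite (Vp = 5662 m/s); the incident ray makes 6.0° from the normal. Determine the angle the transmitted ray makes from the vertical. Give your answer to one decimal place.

Snell's law: sin θ₂ = (V₂/V₁)·sin θ₁ = (5662/1526)·sin 6.0° = 0.3878.
θ₂ = arcsin 0.3878 = 22.82° from the normal.

22.8°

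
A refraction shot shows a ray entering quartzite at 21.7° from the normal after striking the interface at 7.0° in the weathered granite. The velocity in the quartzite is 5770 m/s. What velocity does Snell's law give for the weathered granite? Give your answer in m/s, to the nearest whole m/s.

1902 m/s

sin 7.0° = 0.1219; sin 21.7° = 0.3697.
V₁ = V₂·(sin θ₁/sin θ₂) = 5770·(0.1219/0.3697) = 1901.80 m/s.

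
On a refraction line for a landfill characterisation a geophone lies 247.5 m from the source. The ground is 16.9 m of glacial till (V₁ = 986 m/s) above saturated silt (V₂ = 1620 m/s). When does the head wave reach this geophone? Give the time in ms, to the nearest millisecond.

180 ms

θ_c = arcsin(V₁/V₂) = arcsin(986/1620) = 37.49°, cos θ_c = 0.7934.
Intercept time tᵢ = 2h cos θ_c / V₁ = 2·16.9·0.7934/986 = 0.02720 s.
t = x/V₂ + tᵢ = 247.5/1620 + 0.02720 = 0.17998 s.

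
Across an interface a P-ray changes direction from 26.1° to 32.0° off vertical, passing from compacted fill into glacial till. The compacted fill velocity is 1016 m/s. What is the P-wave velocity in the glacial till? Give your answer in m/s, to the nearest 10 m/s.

sin 26.1° = 0.4399; sin 32.0° = 0.5299.
V₂ = V₁·(sin θ₂/sin θ₁) = 1016·(0.5299/0.4399) = 1223.80 m/s.

1220 m/s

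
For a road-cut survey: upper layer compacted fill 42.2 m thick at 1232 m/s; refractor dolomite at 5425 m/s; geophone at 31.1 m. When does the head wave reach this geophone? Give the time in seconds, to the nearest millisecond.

0.072 s

θ_c = arcsin(V₁/V₂) = arcsin(1232/5425) = 13.13°, cos θ_c = 0.9739.
Intercept time tᵢ = 2h cos θ_c / V₁ = 2·42.2·0.9739/1232 = 0.06672 s.
t = x/V₂ + tᵢ = 31.1/5425 + 0.06672 = 0.07245 s.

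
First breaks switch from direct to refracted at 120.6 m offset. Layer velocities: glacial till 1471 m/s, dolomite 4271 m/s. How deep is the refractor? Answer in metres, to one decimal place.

42.1 m

h = (x_cross/2)·√((V₂−V₁)/(V₂+V₁)).
(V₂−V₁)/(V₂+V₁) = (4271−1471)/(4271+1471) = 0.4876; √ = 0.6983.
h = (120.6/2)·0.6983 = 42.11 m.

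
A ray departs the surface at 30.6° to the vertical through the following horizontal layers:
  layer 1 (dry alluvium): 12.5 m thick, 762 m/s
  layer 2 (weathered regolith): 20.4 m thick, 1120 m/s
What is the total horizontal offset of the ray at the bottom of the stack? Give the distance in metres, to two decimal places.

30.40 m

Ray parameter p = sin 30.6° / 762 m/s = 6.6803e-04 s/m.
Layer 1: θ = 30.60°; offset = 12.5·tan 30.60° = 7.3925 m.
Layer 2: sin θ = p·1120 = 0.7482 → θ = 48.43°; offset = 20.4·tan 48.43° = 23.0049 m.
Total horizontal offset = 30.3974 m.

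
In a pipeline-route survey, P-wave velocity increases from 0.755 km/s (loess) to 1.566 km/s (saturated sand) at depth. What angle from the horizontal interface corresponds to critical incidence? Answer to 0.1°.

At critical incidence the refracted ray runs along the interface (θ₂ = 90°), so sin θ_c = V₁/V₂.
θ_c = arcsin(0.755/1.566) = arcsin 0.4821 = 28.82°.
Measured from the interface: 90° − 28.82° = 61.18°.

61.2°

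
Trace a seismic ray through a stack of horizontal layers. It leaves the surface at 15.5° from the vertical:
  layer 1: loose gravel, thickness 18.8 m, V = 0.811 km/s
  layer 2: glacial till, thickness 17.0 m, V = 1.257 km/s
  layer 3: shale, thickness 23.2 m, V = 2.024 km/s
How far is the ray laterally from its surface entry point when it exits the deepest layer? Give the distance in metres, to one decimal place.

Ray parameter p = sin 15.5° / 0.811 km/s = 3.2952e-01 s/km.
Layer 1: θ = 15.50°; offset = 18.8·tan 15.50° = 5.214 m.
Layer 2: sin θ = p·1.257 = 0.4142 → θ = 24.47°; offset = 17.0·tan 24.47° = 7.736 m.
Layer 3: sin θ = p·2.024 = 0.6669 → θ = 41.83°; offset = 23.2·tan 41.83° = 20.766 m.
Σ offsets = 33.716 m.

33.7 m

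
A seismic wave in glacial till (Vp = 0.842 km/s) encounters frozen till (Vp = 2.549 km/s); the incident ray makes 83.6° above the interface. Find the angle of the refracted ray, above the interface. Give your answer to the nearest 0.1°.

Angle from the normal: 90° − 83.6° = 6.4°.
Snell's law: sin θ₂ = (V₂/V₁)·sin θ₁ = (2.549/0.842)·sin 6.4° = 0.3375.
θ₂ = sin⁻¹(0.3375) = 19.72° (from vertical).
From the interface: 90° − 19.72° = 70.28°.

70.3°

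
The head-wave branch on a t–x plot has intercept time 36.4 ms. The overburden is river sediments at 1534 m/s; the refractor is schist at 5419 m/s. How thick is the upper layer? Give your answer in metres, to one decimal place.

θ_c = arcsin(1534/5419) = 16.44°; cos θ_c = 0.9591.
tᵢ = 2h cos θ_c/V₁ ⇒ h = tᵢ·V₁/(2 cos θ_c) = 0.0364·1534/(2·0.9591) = 29.11 m.

29.1 m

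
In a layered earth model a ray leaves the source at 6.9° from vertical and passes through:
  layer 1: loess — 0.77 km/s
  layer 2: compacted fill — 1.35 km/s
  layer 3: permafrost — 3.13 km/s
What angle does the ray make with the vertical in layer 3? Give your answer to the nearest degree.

Snell's law across each interface conserves sin θ / V, so sin θ_3 = V_3·sin θ₁/V₁.
sin θ_3 = 3.13 × sin 6.9° / 0.77 = 0.4883.
θ_3 = 29.23° from the vertical.

29°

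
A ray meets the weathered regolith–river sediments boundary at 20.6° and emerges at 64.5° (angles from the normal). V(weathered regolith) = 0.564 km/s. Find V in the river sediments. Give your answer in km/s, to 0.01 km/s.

sin 20.6° = 0.3518; sin 64.5° = 0.9026.
V₂ = V₁·(sin θ₂/sin θ₁) = 0.564·(0.9026/0.3518) = 1.45 km/s.

1.45 km/s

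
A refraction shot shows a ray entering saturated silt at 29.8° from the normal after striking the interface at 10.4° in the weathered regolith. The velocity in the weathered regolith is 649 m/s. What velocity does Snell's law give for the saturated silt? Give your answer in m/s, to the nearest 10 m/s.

1790 m/s

Snell's law: sin 10.4°/V₁ = sin 29.8°/V₂.
V₂ = V₁·sin 29.8°/sin 10.4° = 649 × 2.7530 = 1786.71 m/s.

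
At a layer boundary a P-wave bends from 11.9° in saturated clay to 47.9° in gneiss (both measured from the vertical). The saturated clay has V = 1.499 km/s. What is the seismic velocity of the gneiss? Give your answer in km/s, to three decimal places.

5.394 km/s

Snell's law: sin 11.9°/V₁ = sin 47.9°/V₂.
V₂ = V₁·sin 47.9°/sin 11.9° = 1.499 × 3.5983 = 5.394 km/s.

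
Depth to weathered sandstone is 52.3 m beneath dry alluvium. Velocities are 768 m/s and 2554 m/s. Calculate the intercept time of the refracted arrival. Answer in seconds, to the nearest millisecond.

θ_c = arcsin(V₁/V₂) = arcsin(768/2554) = 17.50°; cos θ_c = 0.9537.
tᵢ = 2h·cos θ_c / V₁ = 2·52.3·0.9537 / 768 = 0.12989 s.

0.130 s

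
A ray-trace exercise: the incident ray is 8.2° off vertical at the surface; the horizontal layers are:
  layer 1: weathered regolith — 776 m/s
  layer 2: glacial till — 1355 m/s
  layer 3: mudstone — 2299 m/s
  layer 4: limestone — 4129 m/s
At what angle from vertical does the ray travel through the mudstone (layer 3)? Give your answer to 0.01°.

25.00°

Snell's law across each interface conserves sin θ / V, so sin θ_3 = V_3·sin θ₁/V₁.
sin θ_3 = 2299 × sin 8.2° / 776 = 0.4226.
θ_3 = arcsin 0.4226 = 25.00°.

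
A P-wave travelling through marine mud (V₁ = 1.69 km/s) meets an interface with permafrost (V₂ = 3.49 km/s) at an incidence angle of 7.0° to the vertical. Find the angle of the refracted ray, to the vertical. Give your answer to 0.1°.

14.6°

sin θ₁/V₁ = sin θ₂/V₂ ⇒ sin θ₂ = 3.49·sin 7.0°/1.69 = 3.49·0.1219/1.69 = 0.2517.
θ₂ = sin⁻¹(0.2517) = 14.58° (from vertical).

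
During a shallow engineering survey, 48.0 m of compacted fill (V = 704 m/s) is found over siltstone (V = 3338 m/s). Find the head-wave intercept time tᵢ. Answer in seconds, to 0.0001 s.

0.1333 s

tᵢ = 2h·√(V₂²−V₁²)/(V₁V₂).
√(V₂²−V₁²) = √(3338²−704²) = 3262.9 m/s.
tᵢ = 2·48.0·3262.9/(704·3338) = 0.13330 s.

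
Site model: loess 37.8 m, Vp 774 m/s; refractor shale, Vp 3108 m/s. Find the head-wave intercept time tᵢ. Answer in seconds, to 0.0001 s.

θ_c = arcsin(V₁/V₂) = arcsin(774/3108) = 14.42°; cos θ_c = 0.9685.
tᵢ = 2h·cos θ_c / V₁ = 2·37.8·0.9685 / 774 = 0.09460 s.

0.0946 s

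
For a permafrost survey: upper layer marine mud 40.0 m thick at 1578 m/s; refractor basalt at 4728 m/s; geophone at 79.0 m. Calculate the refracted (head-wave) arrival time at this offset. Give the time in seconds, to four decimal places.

t = x/V₂ + 2h·√(V₂²−V₁²)/(V₁V₂).
√(V₂²−V₁²) = √(4728²−1578²) = 4456.9 m/s; delay term = 2·40.0·4456.9/(1578·4728) = 0.04779 s.
t = 79.0/4728 + 0.04779 = 0.06450 s.

0.0645 s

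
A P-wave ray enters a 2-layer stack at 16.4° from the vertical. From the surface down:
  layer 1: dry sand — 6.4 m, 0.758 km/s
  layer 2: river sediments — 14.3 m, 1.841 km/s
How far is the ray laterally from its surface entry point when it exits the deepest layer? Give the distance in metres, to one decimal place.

15.4 m

Apply Snell's law at each interface; in layer i the horizontal offset is hᵢ·tan θᵢ.
Layer 1: θ = 16.40°; offset = 6.4·tan 16.40° = 1.884 m.
Layer 2: sin θ = 1.841·sin 16.4°/0.758 = 0.6857, θ = 43.29°; offset = 14.3·tan 43.29° = 13.473 m.
Total horizontal offset = 15.356 m.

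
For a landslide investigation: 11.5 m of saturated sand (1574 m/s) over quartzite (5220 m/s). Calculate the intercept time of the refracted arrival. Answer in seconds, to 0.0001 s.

0.0139 s

tᵢ = 2h·√(V₂²−V₁²)/(V₁V₂).
√(V₂²−V₁²) = √(5220²−1574²) = 4977.0 m/s.
tᵢ = 2·11.5·4977.0/(1574·5220) = 0.01393 s.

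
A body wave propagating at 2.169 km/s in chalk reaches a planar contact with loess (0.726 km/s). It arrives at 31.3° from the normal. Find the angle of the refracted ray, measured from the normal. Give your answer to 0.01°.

10.01°

sin θ₁/V₁ = sin θ₂/V₂ ⇒ sin θ₂ = 0.726·sin 31.3°/2.169 = 0.726·0.5195/2.169 = 0.1739.
θ₂ = sin⁻¹(0.1739) = 10.01° (from vertical).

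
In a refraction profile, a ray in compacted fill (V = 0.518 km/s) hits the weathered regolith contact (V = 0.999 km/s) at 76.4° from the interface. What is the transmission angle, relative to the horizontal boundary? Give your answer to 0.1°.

63.0°

Angle from the normal: 90° − 76.4° = 13.6°.
sin θ₁/V₁ = sin θ₂/V₂ ⇒ sin θ₂ = 0.999·sin 13.6°/0.518 = 0.999·0.2351/0.518 = 0.4535.
θ₂ = sin⁻¹(0.4535) = 26.97° (from vertical).
From the interface: 90° − 26.97° = 63.03°.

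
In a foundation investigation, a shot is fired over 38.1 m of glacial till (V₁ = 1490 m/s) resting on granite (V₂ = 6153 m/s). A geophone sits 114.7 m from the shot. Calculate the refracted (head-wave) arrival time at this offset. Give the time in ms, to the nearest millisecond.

t = x/V₂ + 2h·√(V₂²−V₁²)/(V₁V₂).
√(V₂²−V₁²) = √(6153²−1490²) = 5969.9 m/s; delay term = 2·38.1·5969.9/(1490·6153) = 0.04962 s.
t = 114.7/6153 + 0.04962 = 0.06826 s.

68 ms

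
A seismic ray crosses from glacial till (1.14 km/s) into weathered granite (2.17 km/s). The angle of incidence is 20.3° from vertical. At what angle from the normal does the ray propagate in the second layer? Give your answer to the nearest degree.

41°

sin θ₁/V₁ = sin θ₂/V₂ ⇒ sin θ₂ = 2.17·sin 20.3°/1.14 = 2.17·0.3469/1.14 = 0.6604.
θ₂ = sin⁻¹(0.6604) = 41.33° (from vertical).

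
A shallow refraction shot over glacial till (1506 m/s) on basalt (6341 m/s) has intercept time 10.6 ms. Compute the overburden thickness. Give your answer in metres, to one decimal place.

8.2 m

h = tᵢ·V₁·V₂ / (2·√(V₂²−V₁²)).
√(V₂²−V₁²) = √(6341² − 1506²) = 6159.6 m/s.
h = 0.0106 s × 1506 × 6341 / (2 × 6159.6) = 8.22 m.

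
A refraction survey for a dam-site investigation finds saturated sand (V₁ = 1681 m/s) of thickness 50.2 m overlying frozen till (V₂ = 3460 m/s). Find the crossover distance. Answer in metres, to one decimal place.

170.7 m

x_cross = 2h·√((V₂+V₁)/(V₂−V₁)).
(V₂+V₁)/(V₂−V₁) = (3460+1681)/(3460−1681) = 2.8898; √ = 1.6999.
x_cross = 2·50.2·1.6999 = 170.67 m.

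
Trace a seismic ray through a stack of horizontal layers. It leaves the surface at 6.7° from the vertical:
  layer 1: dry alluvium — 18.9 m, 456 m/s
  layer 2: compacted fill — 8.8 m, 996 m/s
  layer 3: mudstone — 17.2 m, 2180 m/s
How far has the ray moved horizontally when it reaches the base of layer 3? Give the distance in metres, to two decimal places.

Apply Snell's law at each interface; in layer i the horizontal offset is hᵢ·tan θᵢ.
Layer 1: θ = 6.70°; offset = 18.9·tan 6.70° = 2.2202 m.
Layer 2: sin θ = 996·sin 6.7°/456 = 0.2548, θ = 14.76°; offset = 8.8·tan 14.76° = 2.3191 m.
Layer 3: sin θ = 2180·sin 6.7°/456 = 0.5578, θ = 33.90°; offset = 17.2·tan 33.90° = 11.5586 m.
Total horizontal offset = 16.0979 m.

16.10 m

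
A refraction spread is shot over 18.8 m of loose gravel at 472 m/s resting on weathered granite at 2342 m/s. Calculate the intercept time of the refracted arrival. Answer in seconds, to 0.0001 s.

0.0780 s

tᵢ = 2h·√(V₂²−V₁²)/(V₁V₂).
√(V₂²−V₁²) = √(2342²−472²) = 2293.9 m/s.
tᵢ = 2·18.8·2293.9/(472·2342) = 0.07803 s.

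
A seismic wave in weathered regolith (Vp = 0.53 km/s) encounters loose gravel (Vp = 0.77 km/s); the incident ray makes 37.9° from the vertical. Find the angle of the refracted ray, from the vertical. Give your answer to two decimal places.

sin θ₁/V₁ = sin θ₂/V₂ ⇒ sin θ₂ = 0.77·sin 37.9°/0.53 = 0.77·0.6143/0.53 = 0.8925.
θ₂ = sin⁻¹(0.8925) = 63.18° (from vertical).

63.18°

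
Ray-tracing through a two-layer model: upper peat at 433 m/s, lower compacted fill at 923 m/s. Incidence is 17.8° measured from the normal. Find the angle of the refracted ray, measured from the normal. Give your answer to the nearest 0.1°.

40.7°

sin θ₁/V₁ = sin θ₂/V₂ ⇒ sin θ₂ = 923·sin 17.8°/433 = 923·0.3057/433 = 0.6516.
θ₂ = sin⁻¹(0.6516) = 40.66° (from vertical).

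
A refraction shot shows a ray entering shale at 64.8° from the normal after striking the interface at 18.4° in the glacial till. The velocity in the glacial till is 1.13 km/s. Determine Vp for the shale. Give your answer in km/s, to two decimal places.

sin 18.4° = 0.3156; sin 64.8° = 0.9048.
V₂ = V₁·(sin θ₂/sin θ₁) = 1.13·(0.9048/0.3156) = 3.24 km/s.

3.24 km/s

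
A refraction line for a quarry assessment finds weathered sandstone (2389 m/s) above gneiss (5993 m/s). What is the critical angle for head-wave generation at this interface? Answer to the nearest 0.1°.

At critical incidence the refracted ray runs along the interface (θ₂ = 90°), so sin θ_c = V₁/V₂.
θ_c = arcsin(2389/5993) = arcsin 0.3986 = 23.49°.

23.5°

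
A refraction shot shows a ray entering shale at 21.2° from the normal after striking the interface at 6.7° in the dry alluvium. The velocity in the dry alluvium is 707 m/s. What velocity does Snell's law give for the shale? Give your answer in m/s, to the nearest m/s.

sin 6.7° = 0.1167; sin 21.2° = 0.3616.
V₂ = V₁·(sin θ₂/sin θ₁) = 707·(0.3616/0.1167) = 2191.37 m/s.

2191 m/s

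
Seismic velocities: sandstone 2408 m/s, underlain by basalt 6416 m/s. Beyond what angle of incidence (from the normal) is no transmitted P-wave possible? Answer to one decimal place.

At critical incidence the refracted ray runs along the interface (θ₂ = 90°), so sin θ_c = V₁/V₂.
θ_c = arcsin(2408/6416) = arcsin 0.3753 = 22.04°.

22.0°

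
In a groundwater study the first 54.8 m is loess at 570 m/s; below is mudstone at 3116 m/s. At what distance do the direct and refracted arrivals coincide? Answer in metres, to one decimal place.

131.9 m

θ_c = arcsin(570/3116) = 10.54°, so cos θ_c = 0.9831 and tᵢ = 2h cos θ_c/V₁ = 0.1890 s.
At crossover x/V₁ = x/V₂ + tᵢ ⇒ x = tᵢ/(1/V₁ − 1/V₂) = 0.18904/(1.7544e-03 − 3.2092e-04) = 131.87 m.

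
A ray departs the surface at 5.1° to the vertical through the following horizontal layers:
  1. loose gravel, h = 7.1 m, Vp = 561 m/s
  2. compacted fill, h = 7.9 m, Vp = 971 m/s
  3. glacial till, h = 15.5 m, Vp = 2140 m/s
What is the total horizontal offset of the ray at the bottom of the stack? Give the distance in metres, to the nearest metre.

7 m

p = sin θ₁/V₁ = sin 5.1°/561 = 1.5846e-04 s/m is conserved through the stack.
Layer 1: θ = 5.10°; offset = 7.1·tan 5.10° = 0.634 m.
Layer 2: sin θ = p·971 = 0.1539 → θ = 8.85°; offset = 7.9·tan 8.85° = 1.230 m.
Layer 3: sin θ = p·2140 = 0.3391 → θ = 19.82°; offset = 15.5·tan 19.82° = 5.587 m.
Summing the layer offsets gives 7.451 m.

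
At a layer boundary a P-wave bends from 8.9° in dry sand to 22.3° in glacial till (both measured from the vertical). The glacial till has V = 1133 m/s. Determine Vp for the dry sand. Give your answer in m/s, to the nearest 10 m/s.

460 m/s

sin 8.9° = 0.1547; sin 22.3° = 0.3795.
V₁ = V₂·(sin θ₁/sin θ₂) = 1133·(0.1547/0.3795) = 461.94 m/s.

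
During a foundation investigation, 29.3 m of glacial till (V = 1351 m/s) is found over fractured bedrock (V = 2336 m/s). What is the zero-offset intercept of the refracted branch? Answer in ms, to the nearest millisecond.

35 ms

θ_c = arcsin(V₁/V₂) = arcsin(1351/2336) = 35.33°; cos θ_c = 0.8158.
tᵢ = 2h·cos θ_c / V₁ = 2·29.3·0.8158 / 1351 = 0.03539 s.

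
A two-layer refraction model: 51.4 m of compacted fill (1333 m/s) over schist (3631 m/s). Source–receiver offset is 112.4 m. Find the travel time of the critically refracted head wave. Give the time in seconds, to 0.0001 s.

0.1027 s

θ_c = arcsin(V₁/V₂) = arcsin(1333/3631) = 21.54°, cos θ_c = 0.9302.
Intercept time tᵢ = 2h cos θ_c / V₁ = 2·51.4·0.9302/1333 = 0.07173 s.
t = x/V₂ + tᵢ = 112.4/3631 + 0.07173 = 0.10269 s.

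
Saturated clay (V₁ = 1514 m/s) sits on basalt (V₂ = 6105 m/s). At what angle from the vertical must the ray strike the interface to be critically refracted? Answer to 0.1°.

14.4°

At critical incidence the refracted ray runs along the interface (θ₂ = 90°), so sin θ_c = V₁/V₂.
θ_c = arcsin(1514/6105) = arcsin 0.2480 = 14.36°.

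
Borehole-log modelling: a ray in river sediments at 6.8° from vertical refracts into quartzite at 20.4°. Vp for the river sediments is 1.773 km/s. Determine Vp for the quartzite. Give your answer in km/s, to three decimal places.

5.220 km/s

sin 6.8° = 0.1184; sin 20.4° = 0.3486.
V₂ = V₁·(sin θ₂/sin θ₁) = 1.773·(0.3486/0.1184) = 5.220 km/s.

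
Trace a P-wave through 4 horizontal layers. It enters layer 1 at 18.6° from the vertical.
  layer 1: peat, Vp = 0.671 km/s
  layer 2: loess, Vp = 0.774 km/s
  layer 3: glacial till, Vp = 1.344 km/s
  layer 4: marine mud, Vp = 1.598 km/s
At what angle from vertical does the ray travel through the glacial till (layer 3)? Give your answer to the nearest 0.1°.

39.7°

Ray parameter p = sin 18.6° / 0.671 = 4.7535e-01 s/km.
sin θ_3 = p·V_3 = 4.7535e-01 × 1.344 = 0.6389.
θ_3 = arcsin 0.6389 = 39.71°.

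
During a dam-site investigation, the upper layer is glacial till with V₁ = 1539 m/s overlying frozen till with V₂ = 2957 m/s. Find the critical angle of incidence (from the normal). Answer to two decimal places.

Critical incidence: sin θ_c = V₁/V₂ = 1539/2957 = 0.5205.
θ_c = arcsin 0.5205 = 31.36°.

31.36°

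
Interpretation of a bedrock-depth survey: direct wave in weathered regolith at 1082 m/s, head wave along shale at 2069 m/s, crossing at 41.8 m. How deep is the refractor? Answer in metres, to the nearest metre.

12 m

x_cross = 2h·√((V₂+V₁)/(V₂−V₁)) → h = x_cross / (2·√((V₂+V₁)/(V₂−V₁))).
√((V₂+V₁)/(V₂−V₁)) = √((2069+1082)/(2069−1082)) = 1.7868.
h = 41.8 / (2·1.7868) = 11.70 m.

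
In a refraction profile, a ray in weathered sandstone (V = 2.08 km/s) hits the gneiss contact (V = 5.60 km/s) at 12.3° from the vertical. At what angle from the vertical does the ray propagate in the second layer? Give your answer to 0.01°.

Snell's law: sin θ₂ = (V₂/V₁)·sin θ₁ = (5.60/2.08)·sin 12.3° = 0.5735.
θ₂ = arcsin 0.5735 = 35.00° from the normal.

35.00°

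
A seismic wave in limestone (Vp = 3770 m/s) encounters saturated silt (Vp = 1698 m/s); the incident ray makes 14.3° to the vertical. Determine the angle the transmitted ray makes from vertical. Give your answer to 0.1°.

6.4°

Snell's law: sin θ₂ = (V₂/V₁)·sin θ₁ = (1698/3770)·sin 14.3° = 0.1112.
θ₂ = arcsin 0.1112 = 6.39° from the normal.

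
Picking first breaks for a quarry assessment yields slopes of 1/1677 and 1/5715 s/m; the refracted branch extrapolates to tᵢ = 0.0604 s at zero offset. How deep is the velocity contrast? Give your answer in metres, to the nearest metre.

53 m

θ_c = arcsin(1677/5715) = 17.06°; cos θ_c = 0.9560.
tᵢ = 2h cos θ_c/V₁ ⇒ h = tᵢ·V₁/(2 cos θ_c) = 0.0604·1677/(2·0.9560) = 52.98 m.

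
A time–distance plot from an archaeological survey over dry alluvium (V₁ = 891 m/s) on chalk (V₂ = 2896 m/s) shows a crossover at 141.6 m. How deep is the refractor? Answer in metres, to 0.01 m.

51.52 m

h = (x_cross/2)·√((V₂−V₁)/(V₂+V₁)).
(V₂−V₁)/(V₂+V₁) = (2896−891)/(2896+891) = 0.5294; √ = 0.7276.
h = (141.6/2)·0.7276 = 51.52 m.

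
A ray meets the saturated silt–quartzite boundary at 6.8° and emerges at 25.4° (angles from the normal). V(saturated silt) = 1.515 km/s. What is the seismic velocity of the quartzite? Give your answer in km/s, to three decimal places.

5.488 km/s

Snell's law: sin 6.8°/V₁ = sin 25.4°/V₂.
V₂ = V₁·sin 25.4°/sin 6.8° = 1.515 × 3.6226 = 5.488 km/s.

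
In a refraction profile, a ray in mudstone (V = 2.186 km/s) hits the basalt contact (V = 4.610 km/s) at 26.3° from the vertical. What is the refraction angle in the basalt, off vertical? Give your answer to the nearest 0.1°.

69.1°

sin θ₁/V₁ = sin θ₂/V₂ ⇒ sin θ₂ = 4.610·sin 26.3°/2.186 = 4.610·0.4431/2.186 = 0.9344.
θ₂ = arcsin 0.9344 = 69.13° from the normal.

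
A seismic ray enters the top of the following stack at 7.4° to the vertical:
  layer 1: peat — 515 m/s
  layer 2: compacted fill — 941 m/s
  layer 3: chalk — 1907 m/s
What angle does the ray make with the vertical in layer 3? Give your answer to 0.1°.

28.5°

Snell's law across each interface conserves sin θ / V, so sin θ_3 = V_3·sin θ₁/V₁.
sin θ_3 = 1907 × sin 7.4° / 515 = 0.4769.
θ_3 = 28.48° from the vertical.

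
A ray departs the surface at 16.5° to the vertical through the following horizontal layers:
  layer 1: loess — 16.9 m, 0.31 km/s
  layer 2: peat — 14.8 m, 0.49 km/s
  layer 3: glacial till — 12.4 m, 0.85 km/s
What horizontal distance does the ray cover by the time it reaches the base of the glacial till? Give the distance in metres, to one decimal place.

Apply Snell's law at each interface; in layer i the horizontal offset is hᵢ·tan θᵢ.
Layer 1: θ = 16.50°; offset = 16.9·tan 16.50° = 5.006 m.
Layer 2: sin θ = 0.49·sin 16.5°/0.31 = 0.4489, θ = 26.67°; offset = 14.8·tan 26.67° = 7.436 m.
Layer 3: sin θ = 0.85·sin 16.5°/0.31 = 0.7788, θ = 51.15°; offset = 12.4·tan 51.15° = 15.393 m.
Summing the layer offsets gives 27.835 m.

27.8 m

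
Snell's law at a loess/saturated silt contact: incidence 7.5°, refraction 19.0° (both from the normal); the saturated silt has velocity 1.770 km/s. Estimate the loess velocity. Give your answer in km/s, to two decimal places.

0.71 km/s

Snell's law: sin 7.5°/V₁ = sin 19.0°/V₂.
V₁ = V₂·sin 7.5°/sin 19.0° = 1.770 × 0.4009 = 0.71 km/s.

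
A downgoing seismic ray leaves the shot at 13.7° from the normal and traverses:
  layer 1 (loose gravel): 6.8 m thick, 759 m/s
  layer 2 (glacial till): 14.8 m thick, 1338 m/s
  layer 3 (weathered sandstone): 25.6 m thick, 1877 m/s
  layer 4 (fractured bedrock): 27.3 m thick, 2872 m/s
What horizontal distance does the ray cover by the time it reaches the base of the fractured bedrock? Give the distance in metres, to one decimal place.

Apply Snell's law at each interface; in layer i the horizontal offset is hᵢ·tan θᵢ.
Layer 1: θ = 13.70°; offset = 6.8·tan 13.70° = 1.658 m.
Layer 2: sin θ = 1338·sin 13.7°/759 = 0.4175, θ = 24.68°; offset = 14.8·tan 24.68° = 6.800 m.
Layer 3: sin θ = 1877·sin 13.7°/759 = 0.5857, θ = 35.85°; offset = 25.6·tan 35.85° = 18.499 m.
Layer 4: sin θ = 2872·sin 13.7°/759 = 0.8962, θ = 63.66°; offset = 27.3·tan 63.66° = 55.141 m.
Σ offsets = 82.097 m.

82.1 m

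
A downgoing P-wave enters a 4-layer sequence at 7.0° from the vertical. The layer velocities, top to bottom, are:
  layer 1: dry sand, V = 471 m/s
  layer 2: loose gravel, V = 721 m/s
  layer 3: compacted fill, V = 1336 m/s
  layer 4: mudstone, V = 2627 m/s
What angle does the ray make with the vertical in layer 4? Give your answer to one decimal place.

Ray parameter p = sin 7.0° / 471 = 2.5875e-04 s/m.
sin θ_4 = p·V_4 = 2.5875e-04 × 2627 = 0.6797.
θ_4 = arcsin 0.6797 = 42.82°.

42.8°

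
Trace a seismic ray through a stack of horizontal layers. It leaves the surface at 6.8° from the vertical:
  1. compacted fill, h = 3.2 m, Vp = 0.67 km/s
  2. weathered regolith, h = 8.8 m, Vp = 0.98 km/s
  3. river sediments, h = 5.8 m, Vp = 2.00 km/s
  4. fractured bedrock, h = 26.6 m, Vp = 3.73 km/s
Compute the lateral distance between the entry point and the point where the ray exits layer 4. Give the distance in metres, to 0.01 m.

p = sin θ₁/V₁ = sin 6.8°/0.67 = 1.7672e-01 s/km is conserved through the stack.
Layer 1: θ = 6.80°; offset = 3.2·tan 6.80° = 0.3816 m.
Layer 2: sin θ = p·0.98 = 0.1732 → θ = 9.97°; offset = 8.8·tan 9.97° = 1.5474 m.
Layer 3: sin θ = p·2.00 = 0.3534 → θ = 20.70°; offset = 5.8·tan 20.70° = 2.1914 m.
Layer 4: sin θ = p·3.73 = 0.6592 → θ = 41.24°; offset = 26.6·tan 41.24° = 23.3168 m.
Summing the layer offsets gives 27.4373 m.

27.44 m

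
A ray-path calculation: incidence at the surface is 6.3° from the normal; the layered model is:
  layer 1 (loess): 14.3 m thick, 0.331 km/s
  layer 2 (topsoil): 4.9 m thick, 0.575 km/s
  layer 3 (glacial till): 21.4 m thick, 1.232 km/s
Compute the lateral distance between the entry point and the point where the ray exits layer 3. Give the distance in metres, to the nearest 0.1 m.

Apply Snell's law at each interface; in layer i the horizontal offset is hᵢ·tan θᵢ.
Layer 1: θ = 6.30°; offset = 14.3·tan 6.30° = 1.579 m.
Layer 2: sin θ = 0.575·sin 6.3°/0.331 = 0.1906, θ = 10.99°; offset = 4.9·tan 10.99° = 0.952 m.
Layer 3: sin θ = 1.232·sin 6.3°/0.331 = 0.4084, θ = 24.11°; offset = 21.4·tan 24.11° = 9.576 m.
Total horizontal offset = 12.106 m.

12.1 m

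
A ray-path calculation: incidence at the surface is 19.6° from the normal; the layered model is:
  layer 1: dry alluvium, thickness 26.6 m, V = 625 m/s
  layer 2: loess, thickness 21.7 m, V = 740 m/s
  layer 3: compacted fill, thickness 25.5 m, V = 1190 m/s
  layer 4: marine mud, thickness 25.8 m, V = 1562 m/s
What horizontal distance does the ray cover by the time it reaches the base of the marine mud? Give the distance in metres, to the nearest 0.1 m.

79.7 m

Apply Snell's law at each interface; in layer i the horizontal offset is hᵢ·tan θᵢ.
Layer 1: θ = 19.60°; offset = 26.6·tan 19.60° = 9.472 m.
Layer 2: sin θ = 740·sin 19.6°/625 = 0.3972, θ = 23.40°; offset = 21.7·tan 23.40° = 9.391 m.
Layer 3: sin θ = 1190·sin 19.6°/625 = 0.6387, θ = 39.69°; offset = 25.5·tan 39.69° = 21.167 m.
Layer 4: sin θ = 1562·sin 19.6°/625 = 0.8384, θ = 56.97°; offset = 25.8·tan 56.97° = 39.679 m.
Total horizontal offset = 79.709 m.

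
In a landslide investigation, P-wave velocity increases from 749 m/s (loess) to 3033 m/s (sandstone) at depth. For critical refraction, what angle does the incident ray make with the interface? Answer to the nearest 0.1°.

At critical incidence the refracted ray runs along the interface (θ₂ = 90°), so sin θ_c = V₁/V₂.
θ_c = arcsin(749/3033) = arcsin 0.2470 = 14.30°.
Measured from the interface: 90° − 14.30° = 75.70°.

75.7°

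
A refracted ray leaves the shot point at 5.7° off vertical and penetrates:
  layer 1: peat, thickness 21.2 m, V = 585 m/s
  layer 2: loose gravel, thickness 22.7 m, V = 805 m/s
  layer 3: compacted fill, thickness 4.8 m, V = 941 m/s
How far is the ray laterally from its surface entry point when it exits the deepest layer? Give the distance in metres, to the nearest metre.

Apply Snell's law at each interface; in layer i the horizontal offset is hᵢ·tan θᵢ.
Layer 1: θ = 5.70°; offset = 21.2·tan 5.70° = 2.116 m.
Layer 2: sin θ = 805·sin 5.7°/585 = 0.1367, θ = 7.86°; offset = 22.7·tan 7.86° = 3.132 m.
Layer 3: sin θ = 941·sin 5.7°/585 = 0.1598, θ = 9.19°; offset = 4.8·tan 9.19° = 0.777 m.
Summing the layer offsets gives 6.025 m.

6 m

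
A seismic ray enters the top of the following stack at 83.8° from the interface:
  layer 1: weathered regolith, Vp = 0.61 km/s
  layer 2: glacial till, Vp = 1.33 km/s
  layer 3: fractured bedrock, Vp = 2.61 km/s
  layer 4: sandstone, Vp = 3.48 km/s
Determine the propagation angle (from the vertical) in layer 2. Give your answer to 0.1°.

13.6°

From the normal: θ₁ = 90° − 83.8° = 6.2°.
Ray parameter p = sin 6.2° / 0.61 = 1.7705e-01 s/km.
sin θ_2 = p·V_2 = 1.7705e-01 × 1.33 = 0.2355.
θ_2 = arcsin 0.2355 = 13.62°.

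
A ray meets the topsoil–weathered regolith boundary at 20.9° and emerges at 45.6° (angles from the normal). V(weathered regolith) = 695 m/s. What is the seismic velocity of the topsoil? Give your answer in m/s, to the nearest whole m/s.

347 m/s

sin 20.9° = 0.3567; sin 45.6° = 0.7145.
V₁ = V₂·(sin θ₁/sin θ₂) = 695·(0.3567/0.7145) = 347.02 m/s.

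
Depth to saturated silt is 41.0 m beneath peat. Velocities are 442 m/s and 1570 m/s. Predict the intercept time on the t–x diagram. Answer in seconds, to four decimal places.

0.1780 s

θ_c = arcsin(V₁/V₂) = arcsin(442/1570) = 16.35°; cos θ_c = 0.9596.
tᵢ = 2h·cos θ_c / V₁ = 2·41.0·0.9596 / 442 = 0.17802 s.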